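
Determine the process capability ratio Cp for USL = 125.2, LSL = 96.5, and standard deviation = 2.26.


Cp = (USL - LSL) / (6 * sigma)
= (125.2 - 96.5) / (6 * 2.26)
= 28.7000 / 13.5600
= 2.1165

2.1165


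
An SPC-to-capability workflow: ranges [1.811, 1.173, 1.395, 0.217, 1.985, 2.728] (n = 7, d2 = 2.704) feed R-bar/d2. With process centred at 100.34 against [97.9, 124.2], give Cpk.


R_bar = (1.811 + 1.173 + 1.395 + 0.217 + 1.985 + 2.728) / 6 = 1.5515
sigma = R_bar / d2 = 1.5515 / 2.704 = 0.57377959
Cp = (USL - LSL)/(6*sigma) = (124.2 - 97.9)/(6*0.57377959) = 7.6394
Cpu = (124.2 - 100.34)/(3*0.57377959) = 13.8613
Cpl = (100.34 - 97.9)/(3*0.57377959) = 1.4175
Cpk = min(Cpu, Cpl) = 1.4175

1.4175


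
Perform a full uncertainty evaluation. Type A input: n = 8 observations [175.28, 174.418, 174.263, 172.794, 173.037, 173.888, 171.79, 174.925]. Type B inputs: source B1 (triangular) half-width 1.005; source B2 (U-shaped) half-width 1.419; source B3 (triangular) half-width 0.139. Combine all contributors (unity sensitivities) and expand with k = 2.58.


mean = (175.28 + 174.418 + 174.263 + 172.794 + 173.037 + 173.888 + 171.79 + 174.925) / 8 = 173.799375
s = sqrt(sum((x - mean)^2)/(n-1)) = 1.1768216
u_A = s / sqrt(n) = 1.1768216 / sqrt(8) = 0.41606927
u_B1 = 1.005 / sqrt(6) = 0.41028953
u_B2 = 1.419 / sqrt(2) = 1.0033845
u_B3 = 0.139 / sqrt(6) = 0.056746512
uc = sqrt(0.41606927^2 + 0.41028953^2 + 1.0033845^2 + 0.056746512^2) = 1.1625196
U = k * uc = 2.58 * 1.1625196
U = 2.9993

2.9993


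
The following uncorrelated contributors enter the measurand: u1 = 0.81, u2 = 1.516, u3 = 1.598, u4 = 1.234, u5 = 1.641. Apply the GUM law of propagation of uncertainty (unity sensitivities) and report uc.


uc = sqrt(0.81^2 + 1.516^2 + 1.598^2 + 1.234^2 + 1.641^2)
uc = sqrt(9.723597)
uc = 3.1183

3.1183


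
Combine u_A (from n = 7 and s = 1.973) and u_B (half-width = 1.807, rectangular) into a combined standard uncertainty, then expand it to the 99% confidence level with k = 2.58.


u_A = s / sqrt(n) = 1.973 / sqrt(7) = 0.74572391
u_B = half_width / sqrt(3) = 1.807 / sqrt(3) = 1.0432719
uc = sqrt(u_A^2 + u_B^2) = sqrt(0.74572391^2 + 1.0432719^2) = 1.2823886
U = k * uc = 2.58 * 1.2823886
U = 3.3086

3.3086


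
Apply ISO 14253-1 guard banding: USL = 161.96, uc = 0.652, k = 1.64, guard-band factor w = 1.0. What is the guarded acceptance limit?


U = k * uc = 1.64 * 0.652 = 1.06928
guard band g = w * U = 1.0 * 1.06928 = 1.06928
AL = USL - g = 161.96 - 1.06928
AL = 160.8907

160.8907


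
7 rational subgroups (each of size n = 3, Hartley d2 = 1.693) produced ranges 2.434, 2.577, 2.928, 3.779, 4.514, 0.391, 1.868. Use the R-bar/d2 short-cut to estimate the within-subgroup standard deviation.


R_bar = (2.434 + 2.577 + 2.928 + 3.779 + 4.514 + 0.391 + 1.868) / 7
R_bar = 18.491 / 7 = 2.6415714
sigma_hat = R_bar / d2 = 2.6415714 / 1.693 = 1.5603

1.5603


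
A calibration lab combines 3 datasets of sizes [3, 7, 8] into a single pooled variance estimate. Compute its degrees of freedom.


nu = sum_i (n_i - 1)
nu = ((3 - 1) + (7 - 1) + (8 - 1))
nu = 2 + 6 + 7
nu = 15

15


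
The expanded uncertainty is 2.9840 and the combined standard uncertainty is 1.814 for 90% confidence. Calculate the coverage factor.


k = U / uc
k = 2.9840 / 1.814
k = 1.645

1.645


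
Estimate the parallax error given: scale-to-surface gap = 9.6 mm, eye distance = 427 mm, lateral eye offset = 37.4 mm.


error = h * offset / d
= 9.6 * 37.4 / 427
= 0.8408

0.8408


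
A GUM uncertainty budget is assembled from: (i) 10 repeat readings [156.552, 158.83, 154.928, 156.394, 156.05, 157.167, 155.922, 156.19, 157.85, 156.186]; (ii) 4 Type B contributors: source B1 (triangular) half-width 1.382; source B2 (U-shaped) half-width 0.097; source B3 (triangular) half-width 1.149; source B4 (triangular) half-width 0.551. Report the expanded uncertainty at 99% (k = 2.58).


mean = (156.552 + 158.83 + 154.928 + 156.394 + 156.05 + 157.167 + 155.922 + 156.19 + 157.85 + 156.186) / 10 = 156.6069
s = sqrt(sum((x - mean)^2)/(n-1)) = 1.0953648
u_A = s / sqrt(n) = 1.0953648 / sqrt(10) = 0.34638476
u_B1 = 1.382 / sqrt(6) = 0.56419914
u_B2 = 0.097 / sqrt(2) = 0.068589358
u_B3 = 1.149 / sqrt(6) = 0.46907729
u_B4 = 0.551 / sqrt(6) = 0.22494481
uc = sqrt(0.34638476^2 + 0.56419914^2 + 0.068589358^2 + 0.46907729^2 + 0.22494481^2) = 0.84477289
U = k * uc = 2.58 * 0.84477289
U = 2.1795

2.1795


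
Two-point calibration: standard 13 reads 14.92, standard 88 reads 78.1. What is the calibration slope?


slope = (y2 - y1) / (x2 - x1)
= (78.1 - 14.92) / (88 - 13)
= 63.1800 / 75
= 0.8424

0.8424


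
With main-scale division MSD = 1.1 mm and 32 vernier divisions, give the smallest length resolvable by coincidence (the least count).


LC = MSD / n_div
= 1.1 / 32
= 0.0344

0.0344


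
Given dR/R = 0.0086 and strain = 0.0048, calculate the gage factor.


GF = (dR/R) / epsilon
= 0.0086 / 0.0048
= 1.7917

1.7917


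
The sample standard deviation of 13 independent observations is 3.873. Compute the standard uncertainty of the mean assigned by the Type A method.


u_A = s / sqrt(n)
u_A = 3.873 / sqrt(13)
u_A = 3.873 / 3.6055513
u_A = 1.0742

1.0742


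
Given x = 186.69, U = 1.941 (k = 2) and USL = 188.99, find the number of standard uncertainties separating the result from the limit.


u = U / k = 1.941 / 2 = 0.9705
margin = |USL - x| = |188.99 - 186.69| = 2.3
z = margin / u = 2.3 / 0.9705
z = 2.3699

2.3699


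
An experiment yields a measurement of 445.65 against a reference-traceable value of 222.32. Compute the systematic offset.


Systematic error = measured - true
= 445.65 - 222.32
= 223.3300

223.3300


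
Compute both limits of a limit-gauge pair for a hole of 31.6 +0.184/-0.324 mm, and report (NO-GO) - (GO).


GO = nominal - lower_tol (smallest hole = maximum material condition)
GO = 31.6 - 0.324 = 31.276
NO-GO = nominal + upper_tol (largest hole = least material condition)
NO-GO = 31.6 + 0.184 = 31.784
spread = NO-GO - GO = 31.784 - 31.276 = 0.5080

0.5080


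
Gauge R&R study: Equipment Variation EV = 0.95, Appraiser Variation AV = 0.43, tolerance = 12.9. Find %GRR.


GRR = sqrt(EV^2 + AV^2) = sqrt(0.95^2 + 0.43^2) = 1.0427847
%GRR = GRR / tol * 100 = 1.0427847 / 12.9 * 100
%GRR = 8.0836

8.0836


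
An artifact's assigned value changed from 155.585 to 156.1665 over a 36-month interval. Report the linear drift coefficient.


rate = (v2 - v1) / months
= (156.1665 - 155.585) / 36
= 0.5815 / 36
= 0.0162

0.0162


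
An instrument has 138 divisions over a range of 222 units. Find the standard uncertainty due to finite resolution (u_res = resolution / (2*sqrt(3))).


resolution = range / divisions
resolution = 222 / 138 = 1.6086957
u_res = resolution / (2*sqrt(3))
u_res = 1.6086957 / 3.4641016
u_res = 0.4644

0.4644


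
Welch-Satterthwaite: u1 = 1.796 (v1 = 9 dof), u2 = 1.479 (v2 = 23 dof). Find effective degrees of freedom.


uc = sqrt(u1^2 + u2^2) = sqrt(1.796^2 + 1.479^2) = 2.3265977
v_eff = uc^4 / (u1^4/v1 + u2^4/v2)
= 2.3265977^4 / (1.796^4/9 + 1.479^4/23)
= 29.301185 / 1.3641056
v_eff = 21.4801

21.4801


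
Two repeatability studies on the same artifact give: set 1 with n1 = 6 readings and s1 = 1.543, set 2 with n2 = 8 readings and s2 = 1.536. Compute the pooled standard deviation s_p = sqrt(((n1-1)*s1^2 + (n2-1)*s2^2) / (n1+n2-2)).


s_p = sqrt(((n1-1)*s1^2 + (n2-1)*s2^2) / (n1+n2-2))
numerator = (6-1)*1.543^2 + (8-1)*1.536^2 = 11.904245 + 16.515072 = 28.419317
denominator = 6 + 8 - 2 = 12
s_p^2 = 28.419317 / 12 = 2.3682764
s_p = sqrt(2.3682764) = 1.5389

1.5389


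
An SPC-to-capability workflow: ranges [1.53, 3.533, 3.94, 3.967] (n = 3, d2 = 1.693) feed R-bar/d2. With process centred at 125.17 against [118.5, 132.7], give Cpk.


R_bar = (1.53 + 3.533 + 3.94 + 3.967) / 4 = 3.2425
sigma = R_bar / d2 = 3.2425 / 1.693 = 1.9152392
Cp = (USL - LSL)/(6*sigma) = (132.7 - 118.5)/(6*1.9152392) = 1.2357
Cpu = (132.7 - 125.17)/(3*1.9152392) = 1.3105
Cpl = (125.17 - 118.5)/(3*1.9152392) = 1.1609
Cpk = min(Cpu, Cpl) = 1.1609

1.1609


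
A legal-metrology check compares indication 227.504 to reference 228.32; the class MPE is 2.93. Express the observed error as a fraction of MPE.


e = indication - reference = 227.504 - 228.32 = -0.8160
|e| = 0.8160
ratio = |e| / MPE = 0.8160 / 2.93
ratio = 0.2785

0.2785


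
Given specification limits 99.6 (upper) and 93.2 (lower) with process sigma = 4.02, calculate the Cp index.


Cp = (USL - LSL) / (6 * sigma)
= (99.6 - 93.2) / (6 * 4.02)
= 6.4000 / 24.1200
= 0.2653

0.2653


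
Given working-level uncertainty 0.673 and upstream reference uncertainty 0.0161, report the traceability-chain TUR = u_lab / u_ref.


TUR = u_lab / u_ref
= 0.673 / 0.0161
= 41.8012

41.8012


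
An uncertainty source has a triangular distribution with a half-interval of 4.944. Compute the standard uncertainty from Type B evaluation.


u_B = half_width / sqrt(6)
u_B = 4.944 / 2.4494897
u_B = 2.0184

2.0184


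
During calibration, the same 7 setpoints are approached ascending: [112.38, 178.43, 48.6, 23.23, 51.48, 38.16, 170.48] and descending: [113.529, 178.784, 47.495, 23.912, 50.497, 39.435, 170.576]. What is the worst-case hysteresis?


|112.38 - 113.529| = 1.1490
|178.43 - 178.784| = 0.3540
|48.6 - 47.495| = 1.1050
|23.23 - 23.912| = 0.6820
|51.48 - 50.497| = 0.9830
|38.16 - 39.435| = 1.2750
|170.48 - 170.576| = 0.0960
hysteresis = max(diffs) = 1.2750

1.2750


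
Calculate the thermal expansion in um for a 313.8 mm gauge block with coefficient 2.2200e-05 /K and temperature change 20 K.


dL = L * alpha * dT
= 313.8 * 2.2200e-05 * 20
= 0.1393272 mm
dL_um = 0.1393272 * 1000 = 139.3272 um

139.3272


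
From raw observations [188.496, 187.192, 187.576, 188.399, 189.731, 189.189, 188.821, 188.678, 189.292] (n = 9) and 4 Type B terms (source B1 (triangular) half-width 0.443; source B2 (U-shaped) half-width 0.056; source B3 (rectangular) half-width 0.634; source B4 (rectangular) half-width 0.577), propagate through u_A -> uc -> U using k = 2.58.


mean = (188.496 + 187.192 + 187.576 + 188.399 + 189.731 + 189.189 + 188.821 + 188.678 + 189.292) / 9 = 188.5971111
s = sqrt(sum((x - mean)^2)/(n-1)) = 0.80947922
u_A = s / sqrt(n) = 0.80947922 / sqrt(9) = 0.26982641
u_B1 = 0.443 / sqrt(6) = 0.18085399
u_B2 = 0.056 / sqrt(2) = 0.03959798
u_B3 = 0.634 / sqrt(3) = 0.36604007
u_B4 = 0.577 / sqrt(3) = 0.33313111
uc = sqrt(0.26982641^2 + 0.18085399^2 + 0.03959798^2 + 0.36604007^2 + 0.33313111^2) = 0.59333307
U = k * uc = 2.58 * 0.59333307
U = 1.5308

1.5308


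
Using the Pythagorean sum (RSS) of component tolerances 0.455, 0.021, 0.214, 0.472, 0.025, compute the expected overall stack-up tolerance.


RSS = sqrt(0.455^2 + 0.021^2 + 0.214^2 + 0.472^2 + 0.025^2)
= sqrt(0.476671)
= 0.6904

0.6904


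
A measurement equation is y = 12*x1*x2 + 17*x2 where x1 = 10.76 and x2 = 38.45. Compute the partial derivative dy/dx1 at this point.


y = 12*x1*x2 + 17*x2
dy/dx1 = 12*x2
Evaluate at x2 = 38.45: c1 = 12 * 38.45
c1 = 461.4000

461.4000


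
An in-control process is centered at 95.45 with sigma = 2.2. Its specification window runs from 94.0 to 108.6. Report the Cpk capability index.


Cpu = (USL - mean) / (3*sigma) = (108.6 - 95.45) / (3*2.2) = 1.9924
Cpl = (mean - LSL) / (3*sigma) = (95.45 - 94.0) / (3*2.2) = 0.2197
Cpk = min(Cpu, Cpl) = 0.2197

0.2197


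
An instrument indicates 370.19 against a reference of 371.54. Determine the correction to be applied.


Correction = standard - reading
= 371.54 - 370.19
= 1.3500

1.3500


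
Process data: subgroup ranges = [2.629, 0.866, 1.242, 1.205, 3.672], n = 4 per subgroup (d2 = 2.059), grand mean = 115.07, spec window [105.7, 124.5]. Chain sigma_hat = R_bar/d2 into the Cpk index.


R_bar = (2.629 + 0.866 + 1.242 + 1.205 + 3.672) / 5 = 1.9228
sigma = R_bar / d2 = 1.9228 / 2.059 = 0.93385138
Cp = (USL - LSL)/(6*sigma) = (124.5 - 105.7)/(6*0.93385138) = 3.3553
Cpu = (124.5 - 115.07)/(3*0.93385138) = 3.3660
Cpl = (115.07 - 105.7)/(3*0.93385138) = 3.3446
Cpk = min(Cpu, Cpl) = 3.3446

3.3446


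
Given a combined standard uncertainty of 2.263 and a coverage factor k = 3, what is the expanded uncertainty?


U = k * uc
U = 3 * 2.263
U = 6.7890

6.7890


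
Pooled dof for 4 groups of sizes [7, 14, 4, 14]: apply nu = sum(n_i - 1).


nu = sum_i (n_i - 1)
nu = ((7 - 1) + (14 - 1) + (4 - 1) + (14 - 1))
nu = 6 + 13 + 3 + 13
nu = 35

35


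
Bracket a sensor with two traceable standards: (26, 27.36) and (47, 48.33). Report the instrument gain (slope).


slope = (y2 - y1) / (x2 - x1)
= (48.33 - 27.36) / (47 - 26)
= 20.9700 / 21
= 0.9986

0.9986


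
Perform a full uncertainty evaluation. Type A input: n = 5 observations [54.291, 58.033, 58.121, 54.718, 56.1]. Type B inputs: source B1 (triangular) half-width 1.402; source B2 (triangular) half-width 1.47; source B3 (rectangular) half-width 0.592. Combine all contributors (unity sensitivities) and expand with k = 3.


mean = (54.291 + 58.033 + 58.121 + 54.718 + 56.1) / 5 = 56.2526
s = sqrt(sum((x - mean)^2)/(n-1)) = 1.7949165
u_A = s / sqrt(n) = 1.7949165 / sqrt(5) = 0.80271106
u_B1 = 1.402 / sqrt(6) = 0.5723641
u_B2 = 1.47 / sqrt(6) = 0.60012499
u_B3 = 0.592 / sqrt(3) = 0.34179136
uc = sqrt(0.80271106^2 + 0.5723641^2 + 0.60012499^2 + 0.34179136^2) = 1.2037097
U = k * uc = 3 * 1.2037097
U = 3.6111

3.6111


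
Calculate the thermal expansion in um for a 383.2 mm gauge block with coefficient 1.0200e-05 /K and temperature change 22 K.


dL = L * alpha * dT
= 383.2 * 1.0200e-05 * 22
= 0.0859901 mm
dL_um = 0.0859901 * 1000 = 85.9901 um

85.9901


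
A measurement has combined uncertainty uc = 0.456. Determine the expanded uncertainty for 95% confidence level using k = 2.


U = k * uc
U = 2 * 0.456
U = 0.9120

0.9120


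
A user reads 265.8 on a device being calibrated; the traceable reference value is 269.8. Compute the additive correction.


Correction = standard - reading
= 269.8 - 265.8
= 4.0000

4.0000


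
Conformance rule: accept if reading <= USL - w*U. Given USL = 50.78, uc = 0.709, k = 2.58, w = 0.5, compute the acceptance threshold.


U = k * uc = 2.58 * 0.709 = 1.82922
guard band g = w * U = 0.5 * 1.82922 = 0.91461
AL = USL - g = 50.78 - 0.91461
AL = 49.8654

49.8654


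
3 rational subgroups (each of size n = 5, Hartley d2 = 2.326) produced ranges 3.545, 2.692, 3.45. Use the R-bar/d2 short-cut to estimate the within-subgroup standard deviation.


R_bar = (3.545 + 2.692 + 3.45) / 3
R_bar = 9.687 / 3 = 3.229
sigma_hat = R_bar / d2 = 3.229 / 2.326 = 1.3882

1.3882


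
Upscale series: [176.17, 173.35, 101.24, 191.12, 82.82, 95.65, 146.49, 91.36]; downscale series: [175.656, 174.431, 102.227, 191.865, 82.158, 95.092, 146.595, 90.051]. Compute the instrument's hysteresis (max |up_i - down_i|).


|176.17 - 175.656| = 0.5140
|173.35 - 174.431| = 1.0810
|101.24 - 102.227| = 0.9870
|191.12 - 191.865| = 0.7450
|82.82 - 82.158| = 0.6620
|95.65 - 95.092| = 0.5580
|146.49 - 146.595| = 0.1050
|91.36 - 90.051| = 1.3090
hysteresis = max(diffs) = 1.3090

1.3090


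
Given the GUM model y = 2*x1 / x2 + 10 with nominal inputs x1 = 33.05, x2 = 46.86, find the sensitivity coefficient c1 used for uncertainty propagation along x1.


y = 2*x1 / x2 + 10
dy/dx1 = 2/x2
Evaluate at x2 = 46.86: c1 = 2 / 46.86
c1 = 0.0427

0.0427


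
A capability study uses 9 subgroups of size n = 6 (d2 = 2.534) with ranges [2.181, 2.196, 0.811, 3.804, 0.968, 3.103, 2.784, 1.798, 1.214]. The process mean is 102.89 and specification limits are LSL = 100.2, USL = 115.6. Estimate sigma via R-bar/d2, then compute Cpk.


R_bar = (2.181 + 2.196 + 0.811 + 3.804 + 0.968 + 3.103 + 2.784 + 1.798 + 1.214) / 9 = 2.0954444
sigma = R_bar / d2 = 2.0954444 / 2.534 = 0.82693149
Cp = (USL - LSL)/(6*sigma) = (115.6 - 100.2)/(6*0.82693149) = 3.1038
Cpu = (115.6 - 102.89)/(3*0.82693149) = 5.1234
Cpl = (102.89 - 100.2)/(3*0.82693149) = 1.0843
Cpk = min(Cpu, Cpl) = 1.0843

1.0843


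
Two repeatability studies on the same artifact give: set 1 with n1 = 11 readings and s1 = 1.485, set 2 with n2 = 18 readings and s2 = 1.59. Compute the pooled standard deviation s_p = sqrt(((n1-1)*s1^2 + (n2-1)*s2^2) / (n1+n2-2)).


s_p = sqrt(((n1-1)*s1^2 + (n2-1)*s2^2) / (n1+n2-2))
numerator = (11-1)*1.485^2 + (18-1)*1.59^2 = 22.05225 + 42.9777 = 65.02995
denominator = 11 + 18 - 2 = 27
s_p^2 = 65.02995 / 27 = 2.4085167
s_p = sqrt(2.4085167) = 1.5519

1.5519


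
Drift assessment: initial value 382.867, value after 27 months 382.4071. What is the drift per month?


rate = (v2 - v1) / months
= (382.4071 - 382.867) / 27
= -0.4599 / 27
= -0.0170

-0.0170


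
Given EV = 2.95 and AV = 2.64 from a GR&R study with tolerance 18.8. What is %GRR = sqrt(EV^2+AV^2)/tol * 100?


GRR = sqrt(EV^2 + AV^2) = sqrt(2.95^2 + 2.64^2) = 3.9588003
%GRR = GRR / tol * 100 = 3.9588003 / 18.8 * 100
%GRR = 21.0574

21.0574


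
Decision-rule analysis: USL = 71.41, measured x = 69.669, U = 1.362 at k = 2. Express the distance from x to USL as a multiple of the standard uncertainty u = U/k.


u = U / k = 1.362 / 2 = 0.681
margin = |USL - x| = |71.41 - 69.669| = 1.741
z = margin / u = 1.741 / 0.681
z = 2.5565

2.5565


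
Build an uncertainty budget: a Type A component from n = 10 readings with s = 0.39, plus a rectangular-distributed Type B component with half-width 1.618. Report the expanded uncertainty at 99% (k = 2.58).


u_A = s / sqrt(n) = 0.39 / sqrt(10) = 0.12332883
u_B = half_width / sqrt(3) = 1.618 / sqrt(3) = 0.93415274
uc = sqrt(u_A^2 + u_B^2) = sqrt(0.12332883^2 + 0.93415274^2) = 0.94225864
U = k * uc = 2.58 * 0.94225864
U = 2.4310

2.4310


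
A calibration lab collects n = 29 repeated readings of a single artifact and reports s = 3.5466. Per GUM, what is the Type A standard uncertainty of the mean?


u_A = s / sqrt(n)
u_A = 3.5466 / sqrt(29)
u_A = 3.5466 / 5.3851648
u_A = 0.6586

0.6586


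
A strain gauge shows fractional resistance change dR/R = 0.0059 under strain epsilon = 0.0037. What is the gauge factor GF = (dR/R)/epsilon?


GF = (dR/R) / epsilon
= 0.0059 / 0.0037
= 1.5946

1.5946


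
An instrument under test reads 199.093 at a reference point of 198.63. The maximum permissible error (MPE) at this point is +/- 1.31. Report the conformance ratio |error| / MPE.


e = indication - reference = 199.093 - 198.63 = 0.4630
|e| = 0.4630
ratio = |e| / MPE = 0.4630 / 1.31
ratio = 0.3534

0.3534


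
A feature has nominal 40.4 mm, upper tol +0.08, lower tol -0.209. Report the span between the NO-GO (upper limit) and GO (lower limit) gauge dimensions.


GO = nominal - lower_tol (smallest hole = maximum material condition)
GO = 40.4 - 0.209 = 40.191
NO-GO = nominal + upper_tol (largest hole = least material condition)
NO-GO = 40.4 + 0.08 = 40.48
spread = NO-GO - GO = 40.48 - 40.191 = 0.2890

0.2890


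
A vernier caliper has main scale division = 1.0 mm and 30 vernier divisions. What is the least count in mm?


LC = MSD / n_div
= 1.0 / 30
= 0.0333

0.0333


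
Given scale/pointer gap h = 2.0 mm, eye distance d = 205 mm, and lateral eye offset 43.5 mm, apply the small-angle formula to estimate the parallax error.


error = h * offset / d
= 2.0 * 43.5 / 205
= 0.4244

0.4244


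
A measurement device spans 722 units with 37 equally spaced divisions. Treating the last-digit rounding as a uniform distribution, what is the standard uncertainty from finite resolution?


resolution = range / divisions
resolution = 722 / 37 = 19.513514
u_res = resolution / (2*sqrt(3))
u_res = 19.513514 / 3.4641016
u_res = 5.6331

5.6331


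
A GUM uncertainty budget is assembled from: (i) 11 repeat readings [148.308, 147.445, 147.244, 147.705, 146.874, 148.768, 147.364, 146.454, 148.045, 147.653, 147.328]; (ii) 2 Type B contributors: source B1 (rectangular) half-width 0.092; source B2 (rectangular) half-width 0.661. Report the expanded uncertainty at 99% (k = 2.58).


mean = (148.308 + 147.445 + 147.244 + 147.705 + 146.874 + 148.768 + 147.364 + 146.454 + 148.045 + 147.653 + 147.328) / 11 = 147.5625455
s = sqrt(sum((x - mean)^2)/(n-1)) = 0.64674174
u_A = s / sqrt(n) = 0.64674174 / sqrt(11) = 0.19499997
u_B1 = 0.092 / sqrt(3) = 0.053116225
u_B2 = 0.661 / sqrt(3) = 0.38162853
uc = sqrt(0.19499997^2 + 0.053116225^2 + 0.38162853^2) = 0.43184101
U = k * uc = 2.58 * 0.43184101
U = 1.1141

1.1141


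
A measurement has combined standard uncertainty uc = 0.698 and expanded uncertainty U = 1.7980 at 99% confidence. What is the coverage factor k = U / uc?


k = U / uc
k = 1.7980 / 0.698
k = 2.576

2.576


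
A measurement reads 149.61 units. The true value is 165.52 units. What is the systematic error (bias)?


Systematic error = measured - true
= 149.61 - 165.52
= -15.9100

-15.9100


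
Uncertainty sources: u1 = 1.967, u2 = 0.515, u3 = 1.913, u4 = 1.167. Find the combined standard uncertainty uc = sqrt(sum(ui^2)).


uc = sqrt(1.967^2 + 0.515^2 + 1.913^2 + 1.167^2)
uc = sqrt(9.155772)
uc = 3.0259

3.0259


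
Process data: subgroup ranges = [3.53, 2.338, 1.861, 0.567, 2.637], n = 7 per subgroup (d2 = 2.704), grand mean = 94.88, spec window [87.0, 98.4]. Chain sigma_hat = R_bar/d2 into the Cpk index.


R_bar = (3.53 + 2.338 + 1.861 + 0.567 + 2.637) / 5 = 2.1866
sigma = R_bar / d2 = 2.1866 / 2.704 = 0.80865385
Cp = (USL - LSL)/(6*sigma) = (98.4 - 87.0)/(6*0.80865385) = 2.3496
Cpu = (98.4 - 94.88)/(3*0.80865385) = 1.4510
Cpl = (94.88 - 87.0)/(3*0.80865385) = 3.2482
Cpk = min(Cpu, Cpl) = 1.4510

1.4510


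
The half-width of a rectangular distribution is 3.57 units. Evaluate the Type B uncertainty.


u_B = half_width / sqrt(3)
u_B = 3.57 / 1.7320508
u_B = 2.0611

2.0611


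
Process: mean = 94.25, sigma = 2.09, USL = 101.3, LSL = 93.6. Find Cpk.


Cpu = (USL - mean) / (3*sigma) = (101.3 - 94.25) / (3*2.09) = 1.1244
Cpl = (mean - LSL) / (3*sigma) = (94.25 - 93.6) / (3*2.09) = 0.1037
Cpk = min(Cpu, Cpl) = 0.1037

0.1037


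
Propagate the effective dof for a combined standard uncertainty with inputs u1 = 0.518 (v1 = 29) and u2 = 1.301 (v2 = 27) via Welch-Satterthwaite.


uc = sqrt(u1^2 + u2^2) = sqrt(0.518^2 + 1.301^2) = 1.4003303
v_eff = uc^4 / (u1^4/v1 + u2^4/v2)
= 1.4003303^4 / (0.518^4/29 + 1.301^4/27)
= 3.8452267 / 0.10859002
v_eff = 35.4105

35.4105


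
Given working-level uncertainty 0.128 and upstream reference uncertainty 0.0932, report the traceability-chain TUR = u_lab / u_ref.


TUR = u_lab / u_ref
= 0.128 / 0.0932
= 1.3734

1.3734


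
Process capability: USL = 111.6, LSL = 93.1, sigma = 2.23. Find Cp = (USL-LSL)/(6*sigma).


Cp = (USL - LSL) / (6 * sigma)
= (111.6 - 93.1) / (6 * 2.23)
= 18.5000 / 13.3800
= 1.3827

1.3827


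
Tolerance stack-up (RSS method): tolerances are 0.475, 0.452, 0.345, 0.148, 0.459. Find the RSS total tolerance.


RSS = sqrt(0.475^2 + 0.452^2 + 0.345^2 + 0.148^2 + 0.459^2)
= sqrt(0.781539)
= 0.8840

0.8840


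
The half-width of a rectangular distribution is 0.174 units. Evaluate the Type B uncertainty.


u_B = half_width / sqrt(3)
u_B = 0.174 / 1.7320508
u_B = 0.1005

0.1005


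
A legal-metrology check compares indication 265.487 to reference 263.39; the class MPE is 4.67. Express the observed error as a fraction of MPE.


e = indication - reference = 265.487 - 263.39 = 2.0970
|e| = 2.0970
ratio = |e| / MPE = 2.0970 / 4.67
ratio = 0.4490

0.4490


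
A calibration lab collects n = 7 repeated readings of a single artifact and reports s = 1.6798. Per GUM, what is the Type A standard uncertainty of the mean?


u_A = s / sqrt(n)
u_A = 1.6798 / sqrt(7)
u_A = 1.6798 / 2.6457513
u_A = 0.6349

0.6349


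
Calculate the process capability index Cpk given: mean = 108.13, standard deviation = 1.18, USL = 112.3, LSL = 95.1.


Cpu = (USL - mean) / (3*sigma) = (112.3 - 108.13) / (3*1.18) = 1.1780
Cpl = (mean - LSL) / (3*sigma) = (108.13 - 95.1) / (3*1.18) = 3.6808
Cpk = min(Cpu, Cpl) = 1.1780

1.1780


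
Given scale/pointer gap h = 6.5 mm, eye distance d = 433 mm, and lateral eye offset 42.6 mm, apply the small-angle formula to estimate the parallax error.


error = h * offset / d
= 6.5 * 42.6 / 433
= 0.6395

0.6395


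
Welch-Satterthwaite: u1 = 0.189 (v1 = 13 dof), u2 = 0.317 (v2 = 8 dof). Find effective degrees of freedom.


uc = sqrt(u1^2 + u2^2) = sqrt(0.189^2 + 0.317^2) = 0.36906639
v_eff = uc^4 / (u1^4/v1 + u2^4/v2)
= 0.36906639^4 / (0.189^4/13 + 0.317^4/8)
= 0.018553164 / 0.001360408
v_eff = 13.6379

13.6379


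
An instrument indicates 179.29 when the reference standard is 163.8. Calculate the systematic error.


Systematic error = measured - true
= 179.29 - 163.8
= 15.4900

15.4900


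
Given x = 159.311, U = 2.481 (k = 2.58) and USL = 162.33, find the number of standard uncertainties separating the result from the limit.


u = U / k = 2.481 / 2.58 = 0.96162791
margin = |USL - x| = |162.33 - 159.311| = 3.019
z = margin / u = 3.019 / 0.96162791
z = 3.1395

3.1395


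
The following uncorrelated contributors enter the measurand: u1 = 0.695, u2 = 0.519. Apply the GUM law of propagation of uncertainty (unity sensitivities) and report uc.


uc = sqrt(0.695^2 + 0.519^2)
uc = sqrt(0.752386)
uc = 0.8674

0.8674


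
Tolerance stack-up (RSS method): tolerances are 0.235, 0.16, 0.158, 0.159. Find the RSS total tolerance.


RSS = sqrt(0.235^2 + 0.16^2 + 0.158^2 + 0.159^2)
= sqrt(0.13107)
= 0.3620

0.3620


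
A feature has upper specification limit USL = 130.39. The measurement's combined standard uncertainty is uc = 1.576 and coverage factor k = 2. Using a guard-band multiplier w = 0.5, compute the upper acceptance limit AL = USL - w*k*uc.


U = k * uc = 2 * 1.576 = 3.152
guard band g = w * U = 0.5 * 3.152 = 1.576
AL = USL - g = 130.39 - 1.576
AL = 128.8140

128.8140


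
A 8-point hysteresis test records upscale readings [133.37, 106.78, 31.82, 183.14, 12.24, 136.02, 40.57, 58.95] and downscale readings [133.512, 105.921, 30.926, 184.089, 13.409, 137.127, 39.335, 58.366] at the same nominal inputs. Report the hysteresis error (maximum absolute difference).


|133.37 - 133.512| = 0.1420
|106.78 - 105.921| = 0.8590
|31.82 - 30.926| = 0.8940
|183.14 - 184.089| = 0.9490
|12.24 - 13.409| = 1.1690
|136.02 - 137.127| = 1.1070
|40.57 - 39.335| = 1.2350
|58.95 - 58.366| = 0.5840
hysteresis = max(diffs) = 1.2350

1.2350


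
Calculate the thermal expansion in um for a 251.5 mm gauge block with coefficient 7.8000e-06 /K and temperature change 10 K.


dL = L * alpha * dT
= 251.5 * 7.8000e-06 * 10
= 0.0196170 mm
dL_um = 0.0196170 * 1000 = 19.6170 um

19.6170


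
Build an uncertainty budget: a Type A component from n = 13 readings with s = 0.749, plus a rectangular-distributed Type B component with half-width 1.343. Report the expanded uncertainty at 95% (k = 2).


u_A = s / sqrt(n) = 0.749 / sqrt(13) = 0.20773522
u_B = half_width / sqrt(3) = 1.343 / sqrt(3) = 0.77538141
uc = sqrt(u_A^2 + u_B^2) = sqrt(0.20773522^2 + 0.77538141^2) = 0.80272676
U = k * uc = 2 * 0.80272676
U = 1.6055

1.6055


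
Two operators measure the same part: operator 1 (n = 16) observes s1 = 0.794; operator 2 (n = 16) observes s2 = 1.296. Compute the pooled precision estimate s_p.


s_p = sqrt(((n1-1)*s1^2 + (n2-1)*s2^2) / (n1+n2-2))
numerator = (16-1)*0.794^2 + (16-1)*1.296^2 = 9.45654 + 25.19424 = 34.65078
denominator = 16 + 16 - 2 = 30
s_p^2 = 34.65078 / 30 = 1.155026
s_p = sqrt(1.155026) = 1.0747

1.0747


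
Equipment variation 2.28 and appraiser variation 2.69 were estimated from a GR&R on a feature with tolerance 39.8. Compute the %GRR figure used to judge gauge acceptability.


GRR = sqrt(EV^2 + AV^2) = sqrt(2.28^2 + 2.69^2) = 3.5262586
%GRR = GRR / tol * 100 = 3.5262586 / 39.8 * 100
%GRR = 8.8599

8.8599


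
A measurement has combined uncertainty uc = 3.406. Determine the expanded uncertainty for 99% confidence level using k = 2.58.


U = k * uc
U = 2.58 * 3.406
U = 8.7875

8.7875


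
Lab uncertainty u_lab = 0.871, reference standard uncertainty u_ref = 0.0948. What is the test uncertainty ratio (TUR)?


TUR = u_lab / u_ref
= 0.871 / 0.0948
= 9.1878

9.1878


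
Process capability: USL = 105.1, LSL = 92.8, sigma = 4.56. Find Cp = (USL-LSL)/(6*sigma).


Cp = (USL - LSL) / (6 * sigma)
= (105.1 - 92.8) / (6 * 4.56)
= 12.3000 / 27.3600
= 0.4496

0.4496


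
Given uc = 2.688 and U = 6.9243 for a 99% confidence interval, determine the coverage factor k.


k = U / uc
k = 6.9243 / 2.688
k = 2.576

2.576


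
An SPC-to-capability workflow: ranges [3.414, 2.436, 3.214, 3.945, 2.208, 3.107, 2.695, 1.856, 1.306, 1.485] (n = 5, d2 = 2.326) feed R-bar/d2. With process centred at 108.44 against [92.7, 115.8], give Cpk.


R_bar = (3.414 + 2.436 + 3.214 + 3.945 + 2.208 + 3.107 + 2.695 + 1.856 + 1.306 + 1.485) / 10 = 2.5666
sigma = R_bar / d2 = 2.5666 / 2.326 = 1.1034394
Cp = (USL - LSL)/(6*sigma) = (115.8 - 92.7)/(6*1.1034394) = 3.4891
Cpu = (115.8 - 108.44)/(3*1.1034394) = 2.2234
Cpl = (108.44 - 92.7)/(3*1.1034394) = 4.7548
Cpk = min(Cpu, Cpl) = 2.2234

2.2234


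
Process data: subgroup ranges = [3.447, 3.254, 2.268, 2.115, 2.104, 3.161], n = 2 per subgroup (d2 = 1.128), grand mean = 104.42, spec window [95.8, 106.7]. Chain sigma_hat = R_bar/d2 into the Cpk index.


R_bar = (3.447 + 3.254 + 2.268 + 2.115 + 2.104 + 3.161) / 6 = 2.7248333
sigma = R_bar / d2 = 2.7248333 / 1.128 = 2.4156324
Cp = (USL - LSL)/(6*sigma) = (106.7 - 95.8)/(6*2.4156324) = 0.7520
Cpu = (106.7 - 104.42)/(3*2.4156324) = 0.3146
Cpl = (104.42 - 95.8)/(3*2.4156324) = 1.1895
Cpk = min(Cpu, Cpl) = 0.3146

0.3146


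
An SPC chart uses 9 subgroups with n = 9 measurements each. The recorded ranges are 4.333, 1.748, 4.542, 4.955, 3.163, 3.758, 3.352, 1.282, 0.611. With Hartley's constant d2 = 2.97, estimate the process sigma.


R_bar = (4.333 + 1.748 + 4.542 + 4.955 + 3.163 + 3.758 + 3.352 + 1.282 + 0.611) / 9
R_bar = 27.744 / 9 = 3.0826667
sigma_hat = R_bar / d2 = 3.0826667 / 2.97 = 1.0379

1.0379


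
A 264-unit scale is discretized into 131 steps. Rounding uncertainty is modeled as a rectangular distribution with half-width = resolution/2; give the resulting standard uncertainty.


resolution = range / divisions
resolution = 264 / 131 = 2.0152672
u_res = resolution / (2*sqrt(3))
u_res = 2.0152672 / 3.4641016
u_res = 0.5818

0.5818


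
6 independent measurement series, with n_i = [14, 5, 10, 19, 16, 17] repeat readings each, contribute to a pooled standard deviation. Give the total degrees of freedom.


nu = sum_i (n_i - 1)
nu = ((14 - 1) + (5 - 1) + (10 - 1) + (19 - 1) + (16 - 1) + (17 - 1))
nu = 13 + 4 + 9 + 18 + 15 + 16
nu = 75

75


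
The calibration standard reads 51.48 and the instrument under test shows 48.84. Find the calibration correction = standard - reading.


Correction = standard - reading
= 51.48 - 48.84
= 2.6400

2.6400


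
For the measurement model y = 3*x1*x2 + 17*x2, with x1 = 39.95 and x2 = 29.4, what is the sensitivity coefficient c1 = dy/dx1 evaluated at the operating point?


y = 3*x1*x2 + 17*x2
dy/dx1 = 3*x2
Evaluate at x2 = 29.4: c1 = 3 * 29.4
c1 = 88.2000

88.2000


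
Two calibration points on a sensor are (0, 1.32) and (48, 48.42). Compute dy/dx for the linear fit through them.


slope = (y2 - y1) / (x2 - x1)
= (48.42 - 1.32) / (48 - 0)
= 47.1000 / 48
= 0.9813

0.9813


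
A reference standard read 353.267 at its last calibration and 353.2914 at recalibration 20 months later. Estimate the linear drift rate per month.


rate = (v2 - v1) / months
= (353.2914 - 353.267) / 20
= 0.0244 / 20
= 0.0012

0.0012


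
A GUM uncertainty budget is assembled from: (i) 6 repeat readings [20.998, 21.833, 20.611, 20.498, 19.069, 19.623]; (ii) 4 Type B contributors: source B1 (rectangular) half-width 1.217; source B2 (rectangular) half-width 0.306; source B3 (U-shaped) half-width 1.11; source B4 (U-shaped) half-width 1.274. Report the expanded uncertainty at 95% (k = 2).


mean = (20.998 + 21.833 + 20.611 + 20.498 + 19.069 + 19.623) / 6 = 20.43866667
s = sqrt(sum((x - mean)^2)/(n-1)) = 0.98300939
u_A = s / sqrt(n) = 0.98300939 / sqrt(6) = 0.4013119
u_B1 = 1.217 / sqrt(3) = 0.70263528
u_B2 = 0.306 / sqrt(3) = 0.17666918
u_B3 = 1.11 / sqrt(2) = 0.78488853
u_B4 = 1.274 / sqrt(2) = 0.90085404
uc = sqrt(0.4013119^2 + 0.70263528^2 + 0.17666918^2 + 0.78488853^2 + 0.90085404^2) = 1.4538045
U = k * uc = 2 * 1.4538045
U = 2.9076

2.9076


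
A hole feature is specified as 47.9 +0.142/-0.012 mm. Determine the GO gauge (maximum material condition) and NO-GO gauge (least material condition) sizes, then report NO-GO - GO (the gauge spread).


GO = nominal - lower_tol (smallest hole = maximum material condition)
GO = 47.9 - 0.012 = 47.888
NO-GO = nominal + upper_tol (largest hole = least material condition)
NO-GO = 47.9 + 0.142 = 48.042
spread = NO-GO - GO = 48.042 - 47.888 = 0.1540

0.1540


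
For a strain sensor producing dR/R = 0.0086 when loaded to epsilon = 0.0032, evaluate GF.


GF = (dR/R) / epsilon
= 0.0086 / 0.0032
= 2.6875

2.6875


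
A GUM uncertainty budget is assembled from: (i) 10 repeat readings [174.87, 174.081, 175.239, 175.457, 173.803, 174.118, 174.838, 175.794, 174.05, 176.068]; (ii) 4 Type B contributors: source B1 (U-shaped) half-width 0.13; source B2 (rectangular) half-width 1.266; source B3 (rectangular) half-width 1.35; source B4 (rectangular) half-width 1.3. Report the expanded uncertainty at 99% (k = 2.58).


mean = (174.87 + 174.081 + 175.239 + 175.457 + 173.803 + 174.118 + 174.838 + 175.794 + 174.05 + 176.068) / 10 = 174.8318
s = sqrt(sum((x - mean)^2)/(n-1)) = 0.79965657
u_A = s / sqrt(n) = 0.79965657 / sqrt(10) = 0.25287361
u_B1 = 0.13 / sqrt(2) = 0.091923882
u_B2 = 1.266 / sqrt(3) = 0.73092544
u_B3 = 1.35 / sqrt(3) = 0.77942286
u_B4 = 1.3 / sqrt(3) = 0.75055535
uc = sqrt(0.25287361^2 + 0.091923882^2 + 0.73092544^2 + 0.77942286^2 + 0.75055535^2) = 1.3332218
U = k * uc = 2.58 * 1.3332218
U = 3.4397

3.4397


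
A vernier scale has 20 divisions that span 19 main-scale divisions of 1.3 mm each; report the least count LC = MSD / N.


LC = MSD / n_div
= 1.3 / 20
= 0.0650

0.0650


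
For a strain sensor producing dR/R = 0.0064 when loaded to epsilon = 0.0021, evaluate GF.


GF = (dR/R) / epsilon
= 0.0064 / 0.0021
= 3.0476

3.0476


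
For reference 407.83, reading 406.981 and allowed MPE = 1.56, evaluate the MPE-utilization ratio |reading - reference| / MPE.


e = indication - reference = 406.981 - 407.83 = -0.8490
|e| = 0.8490
ratio = |e| / MPE = 0.8490 / 1.56
ratio = 0.5442

0.5442


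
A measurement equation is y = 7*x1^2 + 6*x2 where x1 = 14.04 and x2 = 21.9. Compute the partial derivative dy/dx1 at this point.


y = 7*x1^2 + 6*x2
dy/dx1 = 2*7*x1
Evaluate at x1 = 14.04: c1 = 14 * 14.04
c1 = 196.5600

196.5600


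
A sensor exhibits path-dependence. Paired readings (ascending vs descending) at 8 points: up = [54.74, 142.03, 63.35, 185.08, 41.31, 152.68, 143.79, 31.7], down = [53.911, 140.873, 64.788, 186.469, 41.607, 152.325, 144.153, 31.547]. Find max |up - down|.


|54.74 - 53.911| = 0.8290
|142.03 - 140.873| = 1.1570
|63.35 - 64.788| = 1.4380
|185.08 - 186.469| = 1.3890
|41.31 - 41.607| = 0.2970
|152.68 - 152.325| = 0.3550
|143.79 - 144.153| = 0.3630
|31.7 - 31.547| = 0.1530
hysteresis = max(diffs) = 1.4380

1.4380


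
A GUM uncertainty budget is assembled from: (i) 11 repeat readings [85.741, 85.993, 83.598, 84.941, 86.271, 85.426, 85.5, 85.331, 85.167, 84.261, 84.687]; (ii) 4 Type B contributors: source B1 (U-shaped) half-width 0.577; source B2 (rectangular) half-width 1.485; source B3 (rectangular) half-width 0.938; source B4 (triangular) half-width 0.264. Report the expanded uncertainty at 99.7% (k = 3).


mean = (85.741 + 85.993 + 83.598 + 84.941 + 86.271 + 85.426 + 85.5 + 85.331 + 85.167 + 84.261 + 84.687) / 11 = 85.17418182
s = sqrt(sum((x - mean)^2)/(n-1)) = 0.77452822
u_A = s / sqrt(n) = 0.77452822 / sqrt(11) = 0.23352905
u_B1 = 0.577 / sqrt(2) = 0.40800061
u_B2 = 1.485 / sqrt(3) = 0.85736515
u_B3 = 0.938 / sqrt(3) = 0.54155455
u_B4 = 0.264 / sqrt(6) = 0.10777755
uc = sqrt(0.23352905^2 + 0.40800061^2 + 0.85736515^2 + 0.54155455^2 + 0.10777755^2) = 1.1229304
U = k * uc = 3 * 1.1229304
U = 3.3688

3.3688


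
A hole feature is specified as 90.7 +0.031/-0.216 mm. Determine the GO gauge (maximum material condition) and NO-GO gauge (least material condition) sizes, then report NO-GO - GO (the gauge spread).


GO = nominal - lower_tol (smallest hole = maximum material condition)
GO = 90.7 - 0.216 = 90.484
NO-GO = nominal + upper_tol (largest hole = least material condition)
NO-GO = 90.7 + 0.031 = 90.731
spread = NO-GO - GO = 90.731 - 90.484 = 0.2470

0.2470


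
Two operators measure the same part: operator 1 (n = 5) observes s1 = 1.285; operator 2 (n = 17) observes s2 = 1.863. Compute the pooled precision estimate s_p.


s_p = sqrt(((n1-1)*s1^2 + (n2-1)*s2^2) / (n1+n2-2))
numerator = (5-1)*1.285^2 + (17-1)*1.863^2 = 6.6049 + 55.532304 = 62.137204
denominator = 5 + 17 - 2 = 20
s_p^2 = 62.137204 / 20 = 3.1068602
s_p = sqrt(3.1068602) = 1.7626

1.7626


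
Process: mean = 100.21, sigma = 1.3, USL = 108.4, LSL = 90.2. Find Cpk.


Cpu = (USL - mean) / (3*sigma) = (108.4 - 100.21) / (3*1.3) = 2.1000
Cpl = (mean - LSL) / (3*sigma) = (100.21 - 90.2) / (3*1.3) = 2.5667
Cpk = min(Cpu, Cpl) = 2.1000

2.1000


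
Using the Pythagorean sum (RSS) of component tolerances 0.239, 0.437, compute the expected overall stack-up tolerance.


RSS = sqrt(0.239^2 + 0.437^2)
= sqrt(0.24809)
= 0.4981

0.4981


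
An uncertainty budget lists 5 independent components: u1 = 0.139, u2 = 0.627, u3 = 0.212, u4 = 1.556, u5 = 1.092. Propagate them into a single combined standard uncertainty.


uc = sqrt(0.139^2 + 0.627^2 + 0.212^2 + 1.556^2 + 1.092^2)
uc = sqrt(4.070994)
uc = 2.0177

2.0177


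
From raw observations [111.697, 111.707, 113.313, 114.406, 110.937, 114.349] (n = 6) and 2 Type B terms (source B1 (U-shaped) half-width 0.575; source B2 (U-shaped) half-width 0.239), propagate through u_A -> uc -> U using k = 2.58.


mean = (111.697 + 111.707 + 113.313 + 114.406 + 110.937 + 114.349) / 6 = 112.7348333
s = sqrt(sum((x - mean)^2)/(n-1)) = 1.4898559
u_A = s / sqrt(n) = 1.4898559 / sqrt(6) = 0.60823112
u_B1 = 0.575 / sqrt(2) = 0.4065864
u_B2 = 0.239 / sqrt(2) = 0.16899852
uc = sqrt(0.60823112^2 + 0.4065864^2 + 0.16899852^2) = 0.75087822
U = k * uc = 2.58 * 0.75087822
U = 1.9373

1.9373


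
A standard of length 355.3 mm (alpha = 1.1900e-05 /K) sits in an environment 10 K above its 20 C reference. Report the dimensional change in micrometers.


dL = L * alpha * dT
= 355.3 * 1.1900e-05 * 10
= 0.0422807 mm
dL_um = 0.0422807 * 1000 = 42.2807 um

42.2807


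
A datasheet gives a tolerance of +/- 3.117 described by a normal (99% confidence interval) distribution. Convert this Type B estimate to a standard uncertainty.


u_B = half_width / 2.576
u_B = 3.117 / 2.576
u_B = 1.2100

1.2100


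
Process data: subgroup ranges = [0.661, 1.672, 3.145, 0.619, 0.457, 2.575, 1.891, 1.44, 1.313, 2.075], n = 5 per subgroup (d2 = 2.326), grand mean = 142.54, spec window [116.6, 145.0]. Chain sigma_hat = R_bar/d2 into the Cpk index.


R_bar = (0.661 + 1.672 + 3.145 + 0.619 + 0.457 + 2.575 + 1.891 + 1.44 + 1.313 + 2.075) / 10 = 1.5848
sigma = R_bar / d2 = 1.5848 / 2.326 = 0.68134136
Cp = (USL - LSL)/(6*sigma) = (145.0 - 116.6)/(6*0.68134136) = 6.9471
Cpu = (145.0 - 142.54)/(3*0.68134136) = 1.2035
Cpl = (142.54 - 116.6)/(3*0.68134136) = 12.6907
Cpk = min(Cpu, Cpl) = 1.2035

1.2035


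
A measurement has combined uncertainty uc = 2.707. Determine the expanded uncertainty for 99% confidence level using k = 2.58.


U = k * uc
U = 2.58 * 2.707
U = 6.9841

6.9841


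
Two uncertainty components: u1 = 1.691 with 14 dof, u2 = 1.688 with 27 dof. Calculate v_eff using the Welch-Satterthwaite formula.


uc = sqrt(u1^2 + u2^2) = sqrt(1.691^2 + 1.688^2) = 2.3893148
v_eff = uc^4 / (u1^4/v1 + u2^4/v2)
= 2.3893148^4 / (1.691^4/14 + 1.688^4/27)
= 32.590685 / 0.88473997
v_eff = 36.8365

36.8365
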